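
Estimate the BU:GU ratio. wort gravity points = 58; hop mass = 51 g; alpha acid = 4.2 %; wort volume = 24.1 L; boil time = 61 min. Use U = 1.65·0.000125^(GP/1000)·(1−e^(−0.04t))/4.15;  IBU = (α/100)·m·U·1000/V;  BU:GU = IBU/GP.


U = 1.65·0.000125^(58/1000)·(1−e^(−0.04·61))/4.15 = 0.2155
IBU = (4.2/100)·51·0.2155·1000/24.1 = 19.1537
BU:GU = 19.1537/58

0.3302


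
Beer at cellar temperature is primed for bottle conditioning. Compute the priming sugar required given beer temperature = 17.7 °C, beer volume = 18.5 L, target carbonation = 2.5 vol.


residual = 14.695·(0.01821 + 0.09011·e^(−0.04·T));  sugar = (target − residual)·4.0·V
residual = 14.695·(0.01821 + 0.09011·e^(−0.04·17.7)) = 0.9199
sugar = (2.5 − 0.9199)·4.0·18.5

116.9261 g


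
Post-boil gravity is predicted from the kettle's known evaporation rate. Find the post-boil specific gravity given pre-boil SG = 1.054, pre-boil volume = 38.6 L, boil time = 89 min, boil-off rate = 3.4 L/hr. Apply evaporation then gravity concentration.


V_post = V_pre − rate·(t/60);  SG_post = 1 + (SG_pre−1)·V_pre/V_post
V_post = 38.6 − 3.4·(89/60) = 33.5567
SG_post = 1 + (1.054 − 1)·38.6/33.5567

1.0621


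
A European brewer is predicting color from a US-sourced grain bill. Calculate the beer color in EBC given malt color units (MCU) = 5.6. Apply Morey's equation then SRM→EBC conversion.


SRM = 1.4922·MCU^0.6859;  EBC = SRM·1.97
SRM = 1.4922·5.6^0.6859 = 4.8642
EBC = 4.8642·1.97

9.5824 EBC


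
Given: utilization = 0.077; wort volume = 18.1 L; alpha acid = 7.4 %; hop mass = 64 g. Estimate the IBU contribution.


IBU = (α/100)·mass·U·1000 / V
IBU = (7.4/100)·64·0.077·1000 / 18.1

20.1476 IBU


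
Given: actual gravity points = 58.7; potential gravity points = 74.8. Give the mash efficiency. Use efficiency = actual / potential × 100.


efficiency = 58.7 / 74.8 × 100

78.4759 %


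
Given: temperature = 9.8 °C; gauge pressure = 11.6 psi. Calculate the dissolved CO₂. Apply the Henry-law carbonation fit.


vols = (P + 14.695)·(0.01821 + 0.09011·e^(−0.04·T))
vols = (11.6 + 14.695)·(0.01821 + 0.09011·e^(−0.04·9.8))

2.0799 volumes


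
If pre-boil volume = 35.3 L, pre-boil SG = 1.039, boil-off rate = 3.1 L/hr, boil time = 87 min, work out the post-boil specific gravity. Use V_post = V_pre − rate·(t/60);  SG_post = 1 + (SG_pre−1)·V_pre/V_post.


V_post = 35.3 − 3.1·(87/60) = 30.8050
SG_post = 1 + (1.039 − 1)·35.3/30.8050

1.0447


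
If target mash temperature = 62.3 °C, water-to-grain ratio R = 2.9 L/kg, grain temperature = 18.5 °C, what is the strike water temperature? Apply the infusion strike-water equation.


T_strike = (0.41/R)·(T_mash − T_grain) + T_mash
T_strike = (0.41/2.9)·(62.3 − 18.5) + 62.3

68.4924 °C


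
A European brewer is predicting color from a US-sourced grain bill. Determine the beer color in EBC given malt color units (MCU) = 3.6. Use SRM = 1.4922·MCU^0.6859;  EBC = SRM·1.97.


SRM = 1.4922·3.6^0.6859 = 3.5925
EBC = 3.5925·1.97

7.0772 EBC


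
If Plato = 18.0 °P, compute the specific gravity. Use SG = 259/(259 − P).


SG = 259/(259 − 18.0)

1.0747


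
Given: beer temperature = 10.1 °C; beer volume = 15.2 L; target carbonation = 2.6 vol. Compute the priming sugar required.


residual = 14.695·(0.01821 + 0.09011·e^(−0.04·T));  sugar = (target − residual)·4.0·V
residual = 14.695·(0.01821 + 0.09011·e^(−0.04·10.1)) = 1.1517
sugar = (2.6 − 1.1517)·4.0·15.2

88.0586 g


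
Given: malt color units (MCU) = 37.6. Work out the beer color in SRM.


SRM = 1.4922 · MCU^0.6859
SRM = 1.4922 · 37.6^0.6859

17.9576 SRM


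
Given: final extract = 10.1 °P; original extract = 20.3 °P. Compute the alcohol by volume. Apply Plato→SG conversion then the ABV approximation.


SG = 259/(259 − P);  ABV = (OG − FG)·131.25
OG = 259/(259 − 20.3) = 1.0850
FG = 259/(259 − 10.1) = 1.0406
ABV = (1.0850 − 1.0406)·131.25

5.8361 % ABV


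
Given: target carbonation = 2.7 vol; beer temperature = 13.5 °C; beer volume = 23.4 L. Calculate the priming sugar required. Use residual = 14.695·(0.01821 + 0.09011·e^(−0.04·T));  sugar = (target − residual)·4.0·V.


residual = 14.695·(0.01821 + 0.09011·e^(−0.04·13.5)) = 1.0393
sugar = (2.7 − 1.0393)·4.0·23.4

155.4460 g


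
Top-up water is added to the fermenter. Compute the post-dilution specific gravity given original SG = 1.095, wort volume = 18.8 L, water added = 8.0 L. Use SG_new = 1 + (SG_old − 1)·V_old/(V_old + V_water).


pts = (1.095 − 1)·1000·18.8/(18.8 + 8.0) = 66.6418
SG_new = 1 + 66.6418/1000

1.0666


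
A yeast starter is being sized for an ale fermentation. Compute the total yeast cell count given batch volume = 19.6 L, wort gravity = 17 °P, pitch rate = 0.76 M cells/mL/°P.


cells (billions) = rate · V_L · °P
cells = 0.76 · 19.6 · 17

253.2320 billion cells


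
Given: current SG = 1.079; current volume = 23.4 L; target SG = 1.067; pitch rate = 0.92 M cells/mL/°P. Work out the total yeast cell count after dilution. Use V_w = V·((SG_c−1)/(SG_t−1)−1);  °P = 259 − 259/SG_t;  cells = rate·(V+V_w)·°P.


V_w = 23.4·((1.079−1)/(1.067−1)−1) = 4.1910
V_final = 23.4 + 4.1910 = 27.5910
°P = 259 − 259/1.067 = 16.2634
cells = 0.92·27.5910·16.2634

412.8251 billion cells


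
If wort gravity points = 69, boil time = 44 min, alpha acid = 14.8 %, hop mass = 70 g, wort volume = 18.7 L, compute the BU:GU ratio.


U = 1.65·0.000125^(GP/1000)·(1−e^(−0.04t))/4.15;  IBU = (α/100)·m·U·1000/V;  BU:GU = IBU/GP
U = 1.65·0.000125^(69/1000)·(1−e^(−0.04·44))/4.15 = 0.1771
IBU = (14.8/100)·70·0.1771·1000/18.7 = 98.0952
BU:GU = 98.0952/69

1.4217


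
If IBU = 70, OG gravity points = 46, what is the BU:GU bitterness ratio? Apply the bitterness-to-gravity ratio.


BU:GU = IBU / OG_points
BU:GU = 70 / 46

1.5217


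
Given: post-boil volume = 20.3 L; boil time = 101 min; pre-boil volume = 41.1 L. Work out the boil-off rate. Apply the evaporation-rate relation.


rate = (V_pre − V_post) / (t_min/60)
rate = (41.1 − 20.3) / (101/60)

12.3564 L/hr


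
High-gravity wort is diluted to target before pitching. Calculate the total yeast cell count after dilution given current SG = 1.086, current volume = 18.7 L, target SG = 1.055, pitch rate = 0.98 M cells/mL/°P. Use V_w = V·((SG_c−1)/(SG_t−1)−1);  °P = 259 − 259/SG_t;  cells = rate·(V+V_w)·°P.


V_w = 18.7·((1.086−1)/(1.055−1)−1) = 10.5400
V_final = 18.7 + 10.5400 = 29.2400
°P = 259 − 259/1.055 = 13.5024
cells = 0.98·29.2400·13.5024

386.9131 billion cells


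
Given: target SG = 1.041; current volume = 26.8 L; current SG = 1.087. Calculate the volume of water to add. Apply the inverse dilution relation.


V_water = V·((SG_curr − 1)/(SG_target − 1) − 1)
V_water = 26.8·((1.087 − 1)/(1.041 − 1) − 1)

30.0683 L


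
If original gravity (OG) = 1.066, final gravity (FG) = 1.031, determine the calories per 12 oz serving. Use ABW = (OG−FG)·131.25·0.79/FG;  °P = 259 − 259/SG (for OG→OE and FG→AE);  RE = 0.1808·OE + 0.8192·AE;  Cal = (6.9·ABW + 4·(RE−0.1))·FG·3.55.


ABW = (1.066 − 1.031)·131.25·0.79/1.031 = 3.5199
OE = 259 − 259/1.066 = 16.0356 °P
AE = 259 − 259/1.031 = 7.7876 °P
RE = 0.1808·16.0356 + 0.8192·7.7876 = 9.2788 °P
Cal = (6.9·3.5199 + 4·(9.2788−0.1))·1.031·3.55

223.2739 kcal


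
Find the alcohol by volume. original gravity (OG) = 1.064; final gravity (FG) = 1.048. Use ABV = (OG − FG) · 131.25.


ABV = (1.064 − 1.048) · 131.25

2.1000 % ABV


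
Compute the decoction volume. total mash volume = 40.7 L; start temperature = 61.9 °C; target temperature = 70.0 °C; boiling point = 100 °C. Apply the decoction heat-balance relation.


V_dec = V_total·(T_target − T_start)/(T_boil − T_start)
V_dec = 40.7·(70.0 − 61.9)/(100 − 61.9)

8.6528 L


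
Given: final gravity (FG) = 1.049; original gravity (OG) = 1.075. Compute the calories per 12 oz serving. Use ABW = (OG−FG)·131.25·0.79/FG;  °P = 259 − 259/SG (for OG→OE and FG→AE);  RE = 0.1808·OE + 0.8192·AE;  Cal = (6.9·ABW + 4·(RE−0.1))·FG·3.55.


ABW = (1.075 − 1.049)·131.25·0.79/1.049 = 2.5699
OE = 259 − 259/1.075 = 18.0698 °P
AE = 259 − 259/1.049 = 12.0982 °P
RE = 0.1808·18.0698 + 0.8192·12.0982 = 13.1779 °P
Cal = (6.9·2.5699 + 4·(13.1779−0.1))·1.049·3.55

260.8405 kcal


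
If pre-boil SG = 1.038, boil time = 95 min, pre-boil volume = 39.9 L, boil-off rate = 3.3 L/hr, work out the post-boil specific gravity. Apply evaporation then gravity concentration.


V_post = V_pre − rate·(t/60);  SG_post = 1 + (SG_pre−1)·V_pre/V_post
V_post = 39.9 − 3.3·(95/60) = 34.6750
SG_post = 1 + (1.038 − 1)·39.9/34.6750

1.0437


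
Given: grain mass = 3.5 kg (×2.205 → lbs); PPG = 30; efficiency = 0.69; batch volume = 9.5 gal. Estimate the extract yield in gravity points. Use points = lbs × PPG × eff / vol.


lbs = 3.5 × 2.205 = 7.7175
points = 7.7175 × 30 × 0.69 / 9.5

16.8160 points


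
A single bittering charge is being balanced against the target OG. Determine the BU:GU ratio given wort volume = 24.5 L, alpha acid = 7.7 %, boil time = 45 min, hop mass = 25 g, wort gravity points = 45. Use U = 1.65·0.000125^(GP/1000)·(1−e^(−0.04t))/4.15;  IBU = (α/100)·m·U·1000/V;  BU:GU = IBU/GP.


U = 1.65·0.000125^(45/1000)·(1−e^(−0.04·45))/4.15 = 0.2215
IBU = (7.7/100)·25·0.2215·1000/24.5 = 17.4017
BU:GU = 17.4017/45

0.3867


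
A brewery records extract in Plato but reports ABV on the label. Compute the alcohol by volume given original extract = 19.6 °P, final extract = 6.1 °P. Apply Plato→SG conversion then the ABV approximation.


SG = 259/(259 − P);  ABV = (OG − FG)·131.25
OG = 259/(259 − 19.6) = 1.0819
FG = 259/(259 − 6.1) = 1.0241
ABV = (1.0819 − 1.0241)·131.25

7.5798 % ABV


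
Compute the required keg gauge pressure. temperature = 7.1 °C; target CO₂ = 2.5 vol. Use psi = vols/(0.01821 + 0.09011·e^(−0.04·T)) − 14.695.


psi = 2.5/(0.01821 + 0.09011·e^(−0.04·7.1)) − 14.695

14.3606 psi


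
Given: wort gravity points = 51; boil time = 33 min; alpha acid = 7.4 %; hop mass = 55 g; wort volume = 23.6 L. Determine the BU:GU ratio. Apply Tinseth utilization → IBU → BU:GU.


U = 1.65·0.000125^(GP/1000)·(1−e^(−0.04t))/4.15;  IBU = (α/100)·m·U·1000/V;  BU:GU = IBU/GP
U = 1.65·0.000125^(51/1000)·(1−e^(−0.04·33))/4.15 = 0.1842
IBU = (7.4/100)·55·0.1842·1000/23.6 = 31.7749
BU:GU = 31.7749/51

0.6230


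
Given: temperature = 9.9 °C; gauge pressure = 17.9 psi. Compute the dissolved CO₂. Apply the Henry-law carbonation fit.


vols = (P + 14.695)·(0.01821 + 0.09011·e^(−0.04·T))
vols = (17.9 + 14.695)·(0.01821 + 0.09011·e^(−0.04·9.9))

2.5703 volumes


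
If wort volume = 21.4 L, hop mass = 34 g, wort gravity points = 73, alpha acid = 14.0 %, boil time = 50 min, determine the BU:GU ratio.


U = 1.65·0.000125^(GP/1000)·(1−e^(−0.04t))/4.15;  IBU = (α/100)·m·U·1000/V;  BU:GU = IBU/GP
U = 1.65·0.000125^(73/1000)·(1−e^(−0.04·50))/4.15 = 0.1784
IBU = (14.0/100)·34·0.1784·1000/21.4 = 39.6781
BU:GU = 39.6781/73

0.5435


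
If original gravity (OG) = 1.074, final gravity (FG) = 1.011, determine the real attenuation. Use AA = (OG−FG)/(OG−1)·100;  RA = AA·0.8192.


AA = (1.074 − 1.011)/(1.074 − 1)·100 = 85.1351
RA = 85.1351·0.8192

69.7427 %


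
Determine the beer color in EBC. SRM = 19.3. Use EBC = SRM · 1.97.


EBC = 19.3 · 1.97

38.0210 EBC


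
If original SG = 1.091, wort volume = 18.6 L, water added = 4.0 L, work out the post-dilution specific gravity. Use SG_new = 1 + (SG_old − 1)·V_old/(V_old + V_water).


pts = (1.091 − 1)·1000·18.6/(18.6 + 4.0) = 74.8938
SG_new = 1 + 74.8938/1000

1.0749


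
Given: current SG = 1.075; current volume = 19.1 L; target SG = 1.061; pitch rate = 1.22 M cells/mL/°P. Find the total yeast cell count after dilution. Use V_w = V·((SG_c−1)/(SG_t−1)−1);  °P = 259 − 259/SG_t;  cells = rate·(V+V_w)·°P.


V_w = 19.1·((1.075−1)/(1.061−1)−1) = 4.3836
V_final = 19.1 + 4.3836 = 23.4836
°P = 259 − 259/1.061 = 14.8907
cells = 1.22·23.4836·14.8907

426.6177 billion cells


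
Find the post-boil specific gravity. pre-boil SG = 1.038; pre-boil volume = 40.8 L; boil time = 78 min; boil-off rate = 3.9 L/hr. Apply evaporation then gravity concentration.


V_post = V_pre − rate·(t/60);  SG_post = 1 + (SG_pre−1)·V_pre/V_post
V_post = 40.8 − 3.9·(78/60) = 35.7300
SG_post = 1 + (1.038 − 1)·40.8/35.7300

1.0434


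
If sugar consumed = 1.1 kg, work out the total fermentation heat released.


Q = m_sugar · 590 kJ/kg
Q = 1.1 · 590

649.0000 kJ


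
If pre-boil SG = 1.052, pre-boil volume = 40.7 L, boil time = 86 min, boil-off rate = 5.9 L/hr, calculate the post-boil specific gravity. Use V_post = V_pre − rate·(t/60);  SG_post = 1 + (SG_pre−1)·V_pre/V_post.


V_post = 40.7 − 5.9·(86/60) = 32.2433
SG_post = 1 + (1.052 − 1)·40.7/32.2433

1.0656


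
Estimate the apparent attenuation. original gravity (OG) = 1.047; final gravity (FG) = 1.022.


AA = (OG − FG)/(OG − 1) · 100
AA = (1.047 − 1.022)/(1.047 − 1) · 100

53.1915 %


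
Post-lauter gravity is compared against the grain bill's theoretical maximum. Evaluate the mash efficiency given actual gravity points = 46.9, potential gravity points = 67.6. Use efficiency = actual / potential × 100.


efficiency = 46.9 / 67.6 × 100

69.3787 %


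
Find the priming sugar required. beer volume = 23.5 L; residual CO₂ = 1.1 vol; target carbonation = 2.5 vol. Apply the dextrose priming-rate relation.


sugar = (target − residual)·4.0·V
sugar = (2.5 − 1.1)·4.0·23.5

131.6000 g


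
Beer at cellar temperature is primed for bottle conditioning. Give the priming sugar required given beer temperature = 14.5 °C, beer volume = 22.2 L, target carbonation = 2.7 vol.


residual = 14.695·(0.01821 + 0.09011·e^(−0.04·T));  sugar = (target − residual)·4.0·V
residual = 14.695·(0.01821 + 0.09011·e^(−0.04·14.5)) = 1.0090
sugar = (2.7 − 1.0090)·4.0·22.2

150.1613 g


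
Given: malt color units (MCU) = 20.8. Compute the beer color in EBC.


SRM = 1.4922·MCU^0.6859;  EBC = SRM·1.97
SRM = 1.4922·20.8^0.6859 = 11.9643
EBC = 11.9643·1.97

23.5696 EBC


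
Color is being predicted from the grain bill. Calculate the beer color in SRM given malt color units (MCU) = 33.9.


SRM = 1.4922 · MCU^0.6859
SRM = 1.4922 · 33.9^0.6859

16.7260 SRM


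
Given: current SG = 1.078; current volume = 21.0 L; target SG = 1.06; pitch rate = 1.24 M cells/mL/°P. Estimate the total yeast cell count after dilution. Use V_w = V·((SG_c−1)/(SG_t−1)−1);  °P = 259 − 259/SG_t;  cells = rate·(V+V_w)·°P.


V_w = 21.0·((1.078−1)/(1.06−1)−1) = 6.3000
V_final = 21.0 + 6.3000 = 27.3000
°P = 259 − 259/1.06 = 14.6604
cells = 1.24·27.3000·14.6604

496.2831 billion cells


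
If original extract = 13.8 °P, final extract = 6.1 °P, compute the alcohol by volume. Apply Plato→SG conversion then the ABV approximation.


SG = 259/(259 − P);  ABV = (OG − FG)·131.25
OG = 259/(259 − 13.8) = 1.0563
FG = 259/(259 − 6.1) = 1.0241
ABV = (1.0563 − 1.0241)·131.25

4.2211 % ABV


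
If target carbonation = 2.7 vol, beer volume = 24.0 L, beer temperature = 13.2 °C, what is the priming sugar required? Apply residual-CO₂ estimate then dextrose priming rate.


residual = 14.695·(0.01821 + 0.09011·e^(−0.04·T));  sugar = (target − residual)·4.0·V
residual = 14.695·(0.01821 + 0.09011·e^(−0.04·13.2)) = 1.0486
sugar = (2.7 − 1.0486)·4.0·24.0

158.5375 g


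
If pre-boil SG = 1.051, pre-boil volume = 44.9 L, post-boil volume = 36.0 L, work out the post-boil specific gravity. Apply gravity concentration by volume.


SG_post = 1 + (SG_pre − 1)·V_pre/V_post
pts_pre = (1.051 − 1)·1000 = 51.0000
pts_post = 51.0000·44.9/36.0 = 63.6083
SG_post = 1 + 63.6083/1000

1.0636


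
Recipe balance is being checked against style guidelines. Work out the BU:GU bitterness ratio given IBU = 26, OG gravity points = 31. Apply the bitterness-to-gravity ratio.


BU:GU = IBU / OG_points
BU:GU = 26 / 31

0.8387


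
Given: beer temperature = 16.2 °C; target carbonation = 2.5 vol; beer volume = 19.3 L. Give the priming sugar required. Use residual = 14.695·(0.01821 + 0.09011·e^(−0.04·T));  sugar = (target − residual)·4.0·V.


residual = 14.695·(0.01821 + 0.09011·e^(−0.04·16.2)) = 0.9603
sugar = (2.5 − 0.9603)·4.0·19.3

118.8683 g


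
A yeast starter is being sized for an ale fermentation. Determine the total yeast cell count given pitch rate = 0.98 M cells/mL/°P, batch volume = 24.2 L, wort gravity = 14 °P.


cells (billions) = rate · V_L · °P
cells = 0.98 · 24.2 · 14

332.0240 billion cells


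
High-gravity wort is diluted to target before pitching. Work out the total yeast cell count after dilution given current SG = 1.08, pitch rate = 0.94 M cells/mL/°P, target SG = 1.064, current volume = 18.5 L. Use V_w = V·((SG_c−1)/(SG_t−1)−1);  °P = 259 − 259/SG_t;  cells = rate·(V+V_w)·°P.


V_w = 18.5·((1.08−1)/(1.064−1)−1) = 4.6250
V_final = 18.5 + 4.6250 = 23.1250
°P = 259 − 259/1.064 = 15.5789
cells = 0.94·23.1250·15.5789

338.6474 billion cells


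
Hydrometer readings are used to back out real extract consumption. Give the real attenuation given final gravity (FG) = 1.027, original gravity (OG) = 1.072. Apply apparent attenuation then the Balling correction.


AA = (OG−FG)/(OG−1)·100;  RA = AA·0.8192
AA = (1.072 − 1.027)/(1.072 − 1)·100 = 62.5000
RA = 62.5000·0.8192

51.2000 %


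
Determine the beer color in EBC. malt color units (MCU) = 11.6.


SRM = 1.4922·MCU^0.6859;  EBC = SRM·1.97
SRM = 1.4922·11.6^0.6859 = 8.0157
EBC = 8.0157·1.97

15.7908 EBC


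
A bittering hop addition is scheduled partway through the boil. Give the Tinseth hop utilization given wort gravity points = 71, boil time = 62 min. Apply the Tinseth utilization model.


U = 1.65·0.000125^(GP/1000) · (1 − e^(−0.04·t))/4.15
bigness = 1.65·0.000125^(71/1000) = 0.8717
boil_factor = (1 − e^(−0.04·62))/4.15 = 0.2208
U = 0.8717 · 0.2208

0.1925


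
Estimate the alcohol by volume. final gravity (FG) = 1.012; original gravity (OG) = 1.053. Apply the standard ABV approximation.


ABV = (OG − FG) · 131.25
ABV = (1.053 − 1.012) · 131.25

5.3812 % ABV


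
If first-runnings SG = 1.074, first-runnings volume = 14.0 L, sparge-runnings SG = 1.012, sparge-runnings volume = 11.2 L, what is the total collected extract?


total = Σ (SG_i − 1)·1000·V_i
first = (1.074 − 1)·1000·14.0 = 1036.0000
sparge = (1.012 − 1)·1000·11.2 = 134.4000
total = 1036.0000 + 134.4000

1170.4000 gravity·L


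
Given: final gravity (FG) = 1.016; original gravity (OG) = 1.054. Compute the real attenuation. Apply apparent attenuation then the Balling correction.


AA = (OG−FG)/(OG−1)·100;  RA = AA·0.8192
AA = (1.054 − 1.016)/(1.054 − 1)·100 = 70.3704
RA = 70.3704·0.8192

57.6474 %


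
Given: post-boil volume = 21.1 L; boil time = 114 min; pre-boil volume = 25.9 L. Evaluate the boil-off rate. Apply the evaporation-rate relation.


rate = (V_pre − V_post) / (t_min/60)
rate = (25.9 − 21.1) / (114/60)

2.5263 L/hr


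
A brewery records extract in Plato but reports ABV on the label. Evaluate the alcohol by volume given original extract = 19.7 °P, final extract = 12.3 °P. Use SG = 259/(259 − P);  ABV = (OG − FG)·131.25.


OG = 259/(259 − 19.7) = 1.0823
FG = 259/(259 − 12.3) = 1.0499
ABV = (1.0823 − 1.0499)·131.25

4.2611 % ABV


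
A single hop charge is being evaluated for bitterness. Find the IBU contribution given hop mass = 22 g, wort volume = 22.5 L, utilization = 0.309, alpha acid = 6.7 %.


IBU = (α/100)·mass·U·1000 / V
IBU = (6.7/100)·22·0.309·1000 / 22.5

20.2429 IBU


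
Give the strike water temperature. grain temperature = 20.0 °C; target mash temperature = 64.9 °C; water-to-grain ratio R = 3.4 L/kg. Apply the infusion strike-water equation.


T_strike = (0.41/R)·(T_mash − T_grain) + T_mash
T_strike = (0.41/3.4)·(64.9 − 20.0) + 64.9

70.3144 °C


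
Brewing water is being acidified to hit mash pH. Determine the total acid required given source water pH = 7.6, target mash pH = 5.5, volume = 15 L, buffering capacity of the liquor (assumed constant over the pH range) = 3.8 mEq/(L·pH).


acid = buffering capacity · (pH_source − pH_target) · V
acid = 3.8 · (7.6 − 5.5) · 15

119.7000 mEq


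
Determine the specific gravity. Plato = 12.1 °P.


SG = 259/(259 − P)
SG = 259/(259 − 12.1)

1.0490


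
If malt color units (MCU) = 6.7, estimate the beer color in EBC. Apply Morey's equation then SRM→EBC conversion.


SRM = 1.4922·MCU^0.6859;  EBC = SRM·1.97
SRM = 1.4922·6.7^0.6859 = 5.5009
EBC = 5.5009·1.97

10.8367 EBC


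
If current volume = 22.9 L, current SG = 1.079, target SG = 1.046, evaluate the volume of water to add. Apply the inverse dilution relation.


V_water = V·((SG_curr − 1)/(SG_target − 1) − 1)
V_water = 22.9·((1.079 − 1)/(1.046 − 1) − 1)

16.4283 L


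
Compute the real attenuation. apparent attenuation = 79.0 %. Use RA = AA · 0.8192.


RA = 79.0 · 0.8192

64.7168 %


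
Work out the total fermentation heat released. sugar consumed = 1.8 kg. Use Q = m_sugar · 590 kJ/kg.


Q = 1.8 · 590

1062.0000 kJ


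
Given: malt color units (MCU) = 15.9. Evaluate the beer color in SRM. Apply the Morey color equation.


SRM = 1.4922 · MCU^0.6859
SRM = 1.4922 · 15.9^0.6859

9.9510 SRM


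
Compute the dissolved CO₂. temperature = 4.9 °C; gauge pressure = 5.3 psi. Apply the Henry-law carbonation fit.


vols = (P + 14.695)·(0.01821 + 0.09011·e^(−0.04·T))
vols = (5.3 + 14.695)·(0.01821 + 0.09011·e^(−0.04·4.9))

1.8452 volumes


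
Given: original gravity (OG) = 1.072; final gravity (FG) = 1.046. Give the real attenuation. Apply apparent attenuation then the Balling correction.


AA = (OG−FG)/(OG−1)·100;  RA = AA·0.8192
AA = (1.072 − 1.046)/(1.072 − 1)·100 = 36.1111
RA = 36.1111·0.8192

29.5822 %


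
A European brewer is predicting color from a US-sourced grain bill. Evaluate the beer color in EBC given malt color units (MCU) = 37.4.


SRM = 1.4922·MCU^0.6859;  EBC = SRM·1.97
SRM = 1.4922·37.4^0.6859 = 17.8920
EBC = 17.8920·1.97

35.2473 EBC


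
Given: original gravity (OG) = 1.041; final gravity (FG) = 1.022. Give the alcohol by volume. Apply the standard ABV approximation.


ABV = (OG − FG) · 131.25
ABV = (1.041 − 1.022) · 131.25

2.4937 % ABV


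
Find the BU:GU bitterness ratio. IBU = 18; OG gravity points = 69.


BU:GU = IBU / OG_points
BU:GU = 18 / 69

0.2609


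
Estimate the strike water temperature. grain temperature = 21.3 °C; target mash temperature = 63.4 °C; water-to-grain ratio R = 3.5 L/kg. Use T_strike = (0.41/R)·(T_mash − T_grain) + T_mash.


T_strike = (0.41/3.5)·(63.4 − 21.3) + 63.4

68.3317 °C


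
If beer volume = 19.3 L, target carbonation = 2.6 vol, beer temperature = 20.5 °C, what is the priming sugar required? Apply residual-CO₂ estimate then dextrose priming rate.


residual = 14.695·(0.01821 + 0.09011·e^(−0.04·T));  sugar = (target − residual)·4.0·V
residual = 14.695·(0.01821 + 0.09011·e^(−0.04·20.5)) = 0.8508
sugar = (2.6 − 0.8508)·4.0·19.3

135.0382 g


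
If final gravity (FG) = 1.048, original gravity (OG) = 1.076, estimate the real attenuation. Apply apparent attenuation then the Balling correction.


AA = (OG−FG)/(OG−1)·100;  RA = AA·0.8192
AA = (1.076 − 1.048)/(1.076 − 1)·100 = 36.8421
RA = 36.8421·0.8192

30.1811 %


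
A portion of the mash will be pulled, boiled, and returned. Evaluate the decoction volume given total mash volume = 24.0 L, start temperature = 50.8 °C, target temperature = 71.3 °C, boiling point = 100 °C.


V_dec = V_total·(T_target − T_start)/(T_boil − T_start)
V_dec = 24.0·(71.3 − 50.8)/(100 − 50.8)

10.0000 L


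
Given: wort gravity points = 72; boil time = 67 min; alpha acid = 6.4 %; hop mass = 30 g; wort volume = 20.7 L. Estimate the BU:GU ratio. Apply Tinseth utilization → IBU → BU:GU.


U = 1.65·0.000125^(GP/1000)·(1−e^(−0.04t))/4.15;  IBU = (α/100)·m·U·1000/V;  BU:GU = IBU/GP
U = 1.65·0.000125^(72/1000)·(1−e^(−0.04·67))/4.15 = 0.1939
IBU = (6.4/100)·30·0.1939·1000/20.7 = 17.9845
BU:GU = 17.9845/72

0.2498


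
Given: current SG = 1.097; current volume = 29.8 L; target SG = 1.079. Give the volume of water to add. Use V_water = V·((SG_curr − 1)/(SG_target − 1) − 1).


V_water = 29.8·((1.097 − 1)/(1.079 − 1) − 1)

6.7899 L


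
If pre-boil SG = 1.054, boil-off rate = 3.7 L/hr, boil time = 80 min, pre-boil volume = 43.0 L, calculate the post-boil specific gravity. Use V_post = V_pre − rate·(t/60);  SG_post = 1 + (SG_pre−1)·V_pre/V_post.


V_post = 43.0 − 3.7·(80/60) = 38.0667
SG_post = 1 + (1.054 − 1)·43.0/38.0667

1.0610


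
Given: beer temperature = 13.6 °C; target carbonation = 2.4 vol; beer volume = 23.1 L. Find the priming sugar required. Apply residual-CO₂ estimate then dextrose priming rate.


residual = 14.695·(0.01821 + 0.09011·e^(−0.04·T));  sugar = (target − residual)·4.0·V
residual = 14.695·(0.01821 + 0.09011·e^(−0.04·13.6)) = 1.0362
sugar = (2.4 − 1.0362)·4.0·23.1

126.0178 g


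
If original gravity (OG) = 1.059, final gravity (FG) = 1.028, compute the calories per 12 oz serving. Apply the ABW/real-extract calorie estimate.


ABW = (OG−FG)·131.25·0.79/FG;  °P = 259 − 259/SG (for OG→OE and FG→AE);  RE = 0.1808·OE + 0.8192·AE;  Cal = (6.9·ABW + 4·(RE−0.1))·FG·3.55
ABW = (1.059 − 1.028)·131.25·0.79/1.028 = 3.1268
OE = 259 − 259/1.059 = 14.4297 °P
AE = 259 − 259/1.028 = 7.0545 °P
RE = 0.1808·14.4297 + 0.8192·7.0545 = 8.3879 °P
Cal = (6.9·3.1268 + 4·(8.3879−0.1))·1.028·3.55

199.7181 kcal


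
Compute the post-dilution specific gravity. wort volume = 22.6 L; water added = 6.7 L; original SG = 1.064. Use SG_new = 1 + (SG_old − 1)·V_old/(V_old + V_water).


pts = (1.064 − 1)·1000·22.6/(22.6 + 6.7) = 49.3652
SG_new = 1 + 49.3652/1000

1.0494


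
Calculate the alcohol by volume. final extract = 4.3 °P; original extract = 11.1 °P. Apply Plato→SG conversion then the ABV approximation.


SG = 259/(259 − P);  ABV = (OG − FG)·131.25
OG = 259/(259 − 11.1) = 1.0448
FG = 259/(259 − 4.3) = 1.0169
ABV = (1.0448 − 1.0169)·131.25

3.6610 % ABV


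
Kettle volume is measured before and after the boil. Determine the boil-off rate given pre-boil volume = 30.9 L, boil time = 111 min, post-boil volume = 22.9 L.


rate = (V_pre − V_post) / (t_min/60)
rate = (30.9 − 22.9) / (111/60)

4.3243 L/hr


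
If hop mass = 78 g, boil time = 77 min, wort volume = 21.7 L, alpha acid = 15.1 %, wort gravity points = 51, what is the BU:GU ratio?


U = 1.65·0.000125^(GP/1000)·(1−e^(−0.04t))/4.15;  IBU = (α/100)·m·U·1000/V;  BU:GU = IBU/GP
U = 1.65·0.000125^(51/1000)·(1−e^(−0.04·77))/4.15 = 0.2399
IBU = (15.1/100)·78·0.2399·1000/21.7 = 130.1838
BU:GU = 130.1838/51

2.5526


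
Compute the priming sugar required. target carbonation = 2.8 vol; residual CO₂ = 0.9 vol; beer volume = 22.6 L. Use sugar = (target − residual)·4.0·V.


sugar = (2.8 − 0.9)·4.0·22.6

171.7600 g


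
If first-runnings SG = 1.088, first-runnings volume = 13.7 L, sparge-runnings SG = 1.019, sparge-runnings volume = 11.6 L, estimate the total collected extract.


total = Σ (SG_i − 1)·1000·V_i
first = (1.088 − 1)·1000·13.7 = 1205.6000
sparge = (1.019 − 1)·1000·11.6 = 220.4000
total = 1205.6000 + 220.4000

1426.0000 gravity·L


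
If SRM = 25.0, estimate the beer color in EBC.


EBC = SRM · 1.97
EBC = 25.0 · 1.97

49.2500 EBC


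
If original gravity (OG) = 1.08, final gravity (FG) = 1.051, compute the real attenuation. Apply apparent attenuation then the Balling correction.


AA = (OG−FG)/(OG−1)·100;  RA = AA·0.8192
AA = (1.08 − 1.051)/(1.08 − 1)·100 = 36.2500
RA = 36.2500·0.8192

29.6960 %


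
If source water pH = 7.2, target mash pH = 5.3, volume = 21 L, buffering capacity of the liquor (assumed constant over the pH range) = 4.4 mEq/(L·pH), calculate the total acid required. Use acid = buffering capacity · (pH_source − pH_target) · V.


acid = 4.4 · (7.2 − 5.3) · 21

175.5600 mEq


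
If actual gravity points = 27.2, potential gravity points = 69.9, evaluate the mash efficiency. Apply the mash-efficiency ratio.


efficiency = actual / potential × 100
efficiency = 27.2 / 69.9 × 100

38.9127 %


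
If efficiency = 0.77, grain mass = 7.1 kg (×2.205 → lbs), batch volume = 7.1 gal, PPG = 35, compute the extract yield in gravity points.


points = lbs × PPG × eff / vol
lbs = 7.1 × 2.205 = 15.6555
points = 15.6555 × 35 × 0.77 / 7.1

59.4248 points


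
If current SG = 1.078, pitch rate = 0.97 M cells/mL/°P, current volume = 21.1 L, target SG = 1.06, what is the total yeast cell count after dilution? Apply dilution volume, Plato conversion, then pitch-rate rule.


V_w = V·((SG_c−1)/(SG_t−1)−1);  °P = 259 − 259/SG_t;  cells = rate·(V+V_w)·°P
V_w = 21.1·((1.078−1)/(1.06−1)−1) = 6.3300
V_final = 21.1 + 6.3300 = 27.4300
°P = 259 − 259/1.06 = 14.6604
cells = 0.97·27.4300·14.6604

390.0701 billion cells


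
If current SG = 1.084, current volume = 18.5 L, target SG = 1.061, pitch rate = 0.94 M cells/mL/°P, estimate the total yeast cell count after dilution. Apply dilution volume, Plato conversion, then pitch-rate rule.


V_w = V·((SG_c−1)/(SG_t−1)−1);  °P = 259 − 259/SG_t;  cells = rate·(V+V_w)·°P
V_w = 18.5·((1.084−1)/(1.061−1)−1) = 6.9754
V_final = 18.5 + 6.9754 = 25.4754
°P = 259 − 259/1.061 = 14.8907
cells = 0.94·25.4754·14.8907

356.5851 billion cells


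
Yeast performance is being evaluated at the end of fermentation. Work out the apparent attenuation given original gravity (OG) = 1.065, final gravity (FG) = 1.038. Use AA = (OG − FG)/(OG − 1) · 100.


AA = (1.065 − 1.038)/(1.065 − 1) · 100

41.5385 %


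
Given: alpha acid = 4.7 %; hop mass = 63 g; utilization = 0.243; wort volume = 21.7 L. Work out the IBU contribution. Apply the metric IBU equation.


IBU = (α/100)·mass·U·1000 / V
IBU = (4.7/100)·63·0.243·1000 / 21.7

33.1577 IBU


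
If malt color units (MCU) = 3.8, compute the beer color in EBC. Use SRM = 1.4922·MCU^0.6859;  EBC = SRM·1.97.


SRM = 1.4922·3.8^0.6859 = 3.7282
EBC = 3.7282·1.97

7.3446 EBC


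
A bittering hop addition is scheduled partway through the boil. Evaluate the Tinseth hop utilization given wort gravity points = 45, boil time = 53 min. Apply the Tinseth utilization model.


U = 1.65·0.000125^(GP/1000) · (1 − e^(−0.04·t))/4.15
bigness = 1.65·0.000125^(45/1000) = 1.1011
boil_factor = (1 − e^(−0.04·53))/4.15 = 0.2120
U = 1.1011 · 0.2120

0.2335


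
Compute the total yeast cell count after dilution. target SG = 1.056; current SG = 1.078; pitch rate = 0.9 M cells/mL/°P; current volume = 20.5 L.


V_w = V·((SG_c−1)/(SG_t−1)−1);  °P = 259 − 259/SG_t;  cells = rate·(V+V_w)·°P
V_w = 20.5·((1.078−1)/(1.056−1)−1) = 8.0536
V_final = 20.5 + 8.0536 = 28.5536
°P = 259 − 259/1.056 = 13.7348
cells = 0.9·28.5536·13.7348

352.9611 billion cells


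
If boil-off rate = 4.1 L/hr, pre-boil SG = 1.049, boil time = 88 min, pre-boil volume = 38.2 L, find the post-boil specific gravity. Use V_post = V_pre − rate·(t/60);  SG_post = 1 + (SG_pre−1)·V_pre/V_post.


V_post = 38.2 − 4.1·(88/60) = 32.1867
SG_post = 1 + (1.049 − 1)·38.2/32.1867

1.0582


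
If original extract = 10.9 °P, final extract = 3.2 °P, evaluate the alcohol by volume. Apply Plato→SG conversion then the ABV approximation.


SG = 259/(259 − P);  ABV = (OG − FG)·131.25
OG = 259/(259 − 10.9) = 1.0439
FG = 259/(259 − 3.2) = 1.0125
ABV = (1.0439 − 1.0125)·131.25

4.1244 % ABV


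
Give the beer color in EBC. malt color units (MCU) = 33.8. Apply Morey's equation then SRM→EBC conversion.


SRM = 1.4922·MCU^0.6859;  EBC = SRM·1.97
SRM = 1.4922·33.8^0.6859 = 16.6921
EBC = 16.6921·1.97

32.8834 EBC


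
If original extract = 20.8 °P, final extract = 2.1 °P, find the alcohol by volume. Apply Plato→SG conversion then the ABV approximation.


SG = 259/(259 − P);  ABV = (OG − FG)·131.25
OG = 259/(259 − 20.8) = 1.0873
FG = 259/(259 − 2.1) = 1.0082
ABV = (1.0873 − 1.0082)·131.25

10.3881 % ABV


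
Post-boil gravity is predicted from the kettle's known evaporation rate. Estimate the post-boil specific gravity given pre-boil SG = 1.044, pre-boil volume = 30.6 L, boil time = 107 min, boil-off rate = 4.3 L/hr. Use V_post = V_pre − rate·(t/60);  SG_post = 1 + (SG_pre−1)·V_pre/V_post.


V_post = 30.6 − 4.3·(107/60) = 22.9317
SG_post = 1 + (1.044 − 1)·30.6/22.9317

1.0587


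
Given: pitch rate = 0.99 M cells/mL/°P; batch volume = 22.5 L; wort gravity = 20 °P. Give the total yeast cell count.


cells (billions) = rate · V_L · °P
cells = 0.99 · 22.5 · 20

445.5000 billion cells


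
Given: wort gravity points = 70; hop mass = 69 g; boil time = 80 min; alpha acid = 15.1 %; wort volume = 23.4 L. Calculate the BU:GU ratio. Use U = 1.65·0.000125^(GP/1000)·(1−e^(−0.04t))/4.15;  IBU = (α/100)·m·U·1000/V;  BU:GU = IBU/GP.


U = 1.65·0.000125^(70/1000)·(1−e^(−0.04·80))/4.15 = 0.2033
IBU = (15.1/100)·69·0.2033·1000/23.4 = 90.5224
BU:GU = 90.5224/70

1.2932


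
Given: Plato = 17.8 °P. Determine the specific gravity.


SG = 259/(259 − P)
SG = 259/(259 − 17.8)

1.0738


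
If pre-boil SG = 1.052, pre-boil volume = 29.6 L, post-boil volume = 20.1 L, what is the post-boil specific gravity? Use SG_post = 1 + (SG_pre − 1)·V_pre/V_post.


pts_pre = (1.052 − 1)·1000 = 52.0000
pts_post = 52.0000·29.6/20.1 = 76.5771
SG_post = 1 + 76.5771/1000

1.0766


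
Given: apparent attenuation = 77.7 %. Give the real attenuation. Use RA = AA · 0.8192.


RA = 77.7 · 0.8192

63.6518 %


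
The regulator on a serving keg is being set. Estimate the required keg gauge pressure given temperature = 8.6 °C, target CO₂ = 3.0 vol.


psi = vols/(0.01821 + 0.09011·e^(−0.04·T)) − 14.695
psi = 3.0/(0.01821 + 0.09011·e^(−0.04·8.6)) − 14.695

21.8495 psi


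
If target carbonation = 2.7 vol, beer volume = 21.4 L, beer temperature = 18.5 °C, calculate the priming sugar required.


residual = 14.695·(0.01821 + 0.09011·e^(−0.04·T));  sugar = (target − residual)·4.0·V
residual = 14.695·(0.01821 + 0.09011·e^(−0.04·18.5)) = 0.8994
sugar = (2.7 − 0.8994)·4.0·21.4

154.1336 g


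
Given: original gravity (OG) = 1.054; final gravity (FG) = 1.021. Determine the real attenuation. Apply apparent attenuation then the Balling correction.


AA = (OG−FG)/(OG−1)·100;  RA = AA·0.8192
AA = (1.054 − 1.021)/(1.054 − 1)·100 = 61.1111
RA = 61.1111·0.8192

50.0622 %


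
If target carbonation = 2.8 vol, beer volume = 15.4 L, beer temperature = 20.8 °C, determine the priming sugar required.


residual = 14.695·(0.01821 + 0.09011·e^(−0.04·T));  sugar = (target − residual)·4.0·V
residual = 14.695·(0.01821 + 0.09011·e^(−0.04·20.8)) = 0.8438
sugar = (2.8 − 0.8438)·4.0·15.4

120.4992 g


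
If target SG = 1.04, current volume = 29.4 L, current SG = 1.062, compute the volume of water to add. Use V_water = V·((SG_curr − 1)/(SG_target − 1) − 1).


V_water = 29.4·((1.062 − 1)/(1.04 − 1) − 1)

16.1700 L


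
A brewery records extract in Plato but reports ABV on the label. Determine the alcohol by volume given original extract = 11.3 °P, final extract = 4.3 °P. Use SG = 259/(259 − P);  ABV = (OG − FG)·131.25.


OG = 259/(259 − 11.3) = 1.0456
FG = 259/(259 − 4.3) = 1.0169
ABV = (1.0456 − 1.0169)·131.25

3.7717 % ABV


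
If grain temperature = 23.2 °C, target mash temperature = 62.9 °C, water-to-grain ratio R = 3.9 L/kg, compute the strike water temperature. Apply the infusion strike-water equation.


T_strike = (0.41/R)·(T_mash − T_grain) + T_mash
T_strike = (0.41/3.9)·(62.9 − 23.2) + 62.9

67.0736 °C


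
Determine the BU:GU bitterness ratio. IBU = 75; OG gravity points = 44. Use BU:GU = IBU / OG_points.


BU:GU = 75 / 44

1.7045


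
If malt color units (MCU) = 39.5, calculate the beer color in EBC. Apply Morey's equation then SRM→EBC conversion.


SRM = 1.4922·MCU^0.6859;  EBC = SRM·1.97
SRM = 1.4922·39.5^0.6859 = 18.5752
EBC = 18.5752·1.97

36.5931 EBC


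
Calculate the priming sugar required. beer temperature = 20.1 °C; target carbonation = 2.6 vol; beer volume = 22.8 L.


residual = 14.695·(0.01821 + 0.09011·e^(−0.04·T));  sugar = (target − residual)·4.0·V
residual = 14.695·(0.01821 + 0.09011·e^(−0.04·20.1)) = 0.8602
sugar = (2.6 − 0.8602)·4.0·22.8

158.6691 g


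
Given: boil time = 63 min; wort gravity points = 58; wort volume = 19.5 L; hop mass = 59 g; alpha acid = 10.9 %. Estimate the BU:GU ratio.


U = 1.65·0.000125^(GP/1000)·(1−e^(−0.04t))/4.15;  IBU = (α/100)·m·U·1000/V;  BU:GU = IBU/GP
U = 1.65·0.000125^(58/1000)·(1−e^(−0.04·63))/4.15 = 0.2171
IBU = (10.9/100)·59·0.2171·1000/19.5 = 71.5931
BU:GU = 71.5931/58

1.2344


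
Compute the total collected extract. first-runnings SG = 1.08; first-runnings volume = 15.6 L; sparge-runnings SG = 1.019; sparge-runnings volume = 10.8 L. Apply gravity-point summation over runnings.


total = Σ (SG_i − 1)·1000·V_i
first = (1.08 − 1)·1000·15.6 = 1248.0000
sparge = (1.019 − 1)·1000·10.8 = 205.2000
total = 1248.0000 + 205.2000

1453.2000 gravity·L


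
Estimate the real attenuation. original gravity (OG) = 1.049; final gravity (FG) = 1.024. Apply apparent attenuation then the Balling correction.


AA = (OG−FG)/(OG−1)·100;  RA = AA·0.8192
AA = (1.049 − 1.024)/(1.049 − 1)·100 = 51.0204
RA = 51.0204·0.8192

41.7959 %


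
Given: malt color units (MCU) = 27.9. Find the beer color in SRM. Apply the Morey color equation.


SRM = 1.4922 · MCU^0.6859
SRM = 1.4922 · 27.9^0.6859

14.6341 SRM


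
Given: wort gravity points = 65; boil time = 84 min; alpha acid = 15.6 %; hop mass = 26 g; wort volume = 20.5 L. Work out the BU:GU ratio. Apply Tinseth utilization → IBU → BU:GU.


U = 1.65·0.000125^(GP/1000)·(1−e^(−0.04t))/4.15;  IBU = (α/100)·m·U·1000/V;  BU:GU = IBU/GP
U = 1.65·0.000125^(65/1000)·(1−e^(−0.04·84))/4.15 = 0.2140
IBU = (15.6/100)·26·0.2140·1000/20.5 = 42.3375
BU:GU = 42.3375/65

0.6513


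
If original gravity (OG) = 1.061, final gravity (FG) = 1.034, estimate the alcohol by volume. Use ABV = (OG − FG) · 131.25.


ABV = (1.061 − 1.034) · 131.25

3.5437 % ABV


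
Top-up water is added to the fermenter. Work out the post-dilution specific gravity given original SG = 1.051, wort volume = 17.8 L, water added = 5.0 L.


SG_new = 1 + (SG_old − 1)·V_old/(V_old + V_water)
pts = (1.051 − 1)·1000·17.8/(17.8 + 5.0) = 39.8158
SG_new = 1 + 39.8158/1000

1.0398


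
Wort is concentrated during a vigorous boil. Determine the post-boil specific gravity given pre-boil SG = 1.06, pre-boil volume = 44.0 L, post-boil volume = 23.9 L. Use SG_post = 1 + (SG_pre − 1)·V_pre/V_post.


pts_pre = (1.06 − 1)·1000 = 60.0000
pts_post = 60.0000·44.0/23.9 = 110.4603
SG_post = 1 + 110.4603/1000

1.1105
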